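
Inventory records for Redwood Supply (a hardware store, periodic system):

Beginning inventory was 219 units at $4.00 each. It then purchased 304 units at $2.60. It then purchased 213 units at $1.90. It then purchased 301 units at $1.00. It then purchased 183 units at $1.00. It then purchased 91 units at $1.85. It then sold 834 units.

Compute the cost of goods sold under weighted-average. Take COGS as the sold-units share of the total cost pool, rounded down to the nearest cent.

Sale 1, sell 834: 834/1311 × $2,723.45 → $1,732.53
Ending inventory (cost pool remaining) = $990.92

COGS = $1,732.53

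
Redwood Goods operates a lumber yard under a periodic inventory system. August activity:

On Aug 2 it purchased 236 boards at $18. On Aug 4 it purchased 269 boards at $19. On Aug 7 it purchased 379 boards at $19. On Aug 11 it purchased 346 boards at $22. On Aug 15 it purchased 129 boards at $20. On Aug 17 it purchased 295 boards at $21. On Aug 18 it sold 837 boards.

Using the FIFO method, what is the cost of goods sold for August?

COGS = $15,667

Aug 18, 837 sold [FIFO — oldest first]: 236 @ $18 + 269 @ $19 + 332 @ $19 = $15,667
Ending inventory: 47 @ $19 + 346 @ $22 + 129 @ $20 + 295 @ $21 = $17,280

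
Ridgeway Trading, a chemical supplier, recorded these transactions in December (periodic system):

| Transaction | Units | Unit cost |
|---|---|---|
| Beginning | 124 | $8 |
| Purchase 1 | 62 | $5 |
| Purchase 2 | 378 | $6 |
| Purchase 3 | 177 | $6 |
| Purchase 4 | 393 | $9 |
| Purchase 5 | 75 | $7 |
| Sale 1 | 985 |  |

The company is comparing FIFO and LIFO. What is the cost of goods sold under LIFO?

FIFO COGS: 124 @ $8 + 62 @ $5 + 378 @ $6 + 177 @ $6 + 244 @ $9 = $6,828
LIFO COGS: 75 @ $7 + 393 @ $9 + 177 @ $6 + 340 @ $6 = $7,164

COGS = $7,164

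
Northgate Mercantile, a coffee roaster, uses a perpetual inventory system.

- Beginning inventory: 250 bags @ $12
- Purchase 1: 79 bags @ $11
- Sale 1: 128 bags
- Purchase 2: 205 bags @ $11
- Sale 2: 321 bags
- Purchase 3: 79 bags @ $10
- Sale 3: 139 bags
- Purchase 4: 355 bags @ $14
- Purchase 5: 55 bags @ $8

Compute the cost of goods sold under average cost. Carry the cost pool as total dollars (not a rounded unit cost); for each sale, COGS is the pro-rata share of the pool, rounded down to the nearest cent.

After Beginning: 250 on hand, pool $3,000.00 (≈ $12.0000 each)
After Purchase 1: 329 on hand, pool $3,869.00 (≈ $11.7599 each)
Sale 1, sell 128: 128/329 × $3,869.00 → $1,505.26
After Purchase 2: 406 on hand, pool $4,618.74 (≈ $11.3762 each)
Sale 2, sell 321: 321/406 × $4,618.74 → $3,651.76
After Purchase 3: 164 on hand, pool $1,756.98 (≈ $10.7133 each)
Sale 3, sell 139: 139/164 × $1,756.98 → $1,489.14
After Purchase 4: 380 on hand, pool $5,237.84 (≈ $13.7838 each)
After Purchase 5: 435 on hand, pool $5,677.84 (≈ $13.0525 each)
Total COGS = $1,505.26 + $3,651.76 + $1,489.14 = $6,646.16
Ending inventory (cost pool remaining) = $5,677.84

COGS = $6,646.16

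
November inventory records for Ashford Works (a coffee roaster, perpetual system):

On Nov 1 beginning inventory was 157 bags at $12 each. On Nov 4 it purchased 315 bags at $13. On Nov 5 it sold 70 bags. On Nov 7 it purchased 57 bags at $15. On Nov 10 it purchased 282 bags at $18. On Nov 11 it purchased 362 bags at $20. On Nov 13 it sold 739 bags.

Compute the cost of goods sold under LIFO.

COGS = $14,575

Nov 5, 70 sold [LIFO — newest first]: 70 @ $13 = $910
Nov 13, 739 sold [LIFO — newest first]: 362 @ $20 + 282 @ $18 + 57 @ $15 + 38 @ $13 = $13,665
Total COGS = $910 + $13,665 = $14,575
Ending inventory: 157 @ $12 + 207 @ $13 = $4,575
Check: goods available $19,150 = COGS $14,575 + ending $4,575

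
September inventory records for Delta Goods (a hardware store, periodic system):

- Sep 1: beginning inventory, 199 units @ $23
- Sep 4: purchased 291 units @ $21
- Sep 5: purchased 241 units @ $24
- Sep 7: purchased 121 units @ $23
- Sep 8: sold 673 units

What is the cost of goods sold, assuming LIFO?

COGS = $15,138

Sep 8, 673 sold [LIFO — newest first]: 121 @ $23 + 241 @ $24 + 291 @ $21 + 20 @ $23 = $15,138
Ending inventory: 179 @ $23 = $4,117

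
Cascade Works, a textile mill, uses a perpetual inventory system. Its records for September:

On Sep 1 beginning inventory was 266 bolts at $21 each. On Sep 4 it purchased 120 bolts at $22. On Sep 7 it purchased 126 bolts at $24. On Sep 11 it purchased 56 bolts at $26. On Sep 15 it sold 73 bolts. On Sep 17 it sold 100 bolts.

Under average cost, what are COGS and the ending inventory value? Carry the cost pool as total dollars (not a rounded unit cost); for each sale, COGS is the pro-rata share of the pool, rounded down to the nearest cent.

After Sep 1: 266 on hand, pool $5,586.00 (≈ $21.0000 each)
After Sep 4: 386 on hand, pool $8,226.00 (≈ $21.3109 each)
After Sep 7: 512 on hand, pool $11,250.00 (≈ $21.9727 each)
After Sep 11: 568 on hand, pool $12,706.00 (≈ $22.3697 each)
Sep 15, sell 73: 73/568 × $12,706.00 → $1,632.98
Sep 17, sell 100: 100/495 × $11,073.02 → $2,236.97
Total COGS = $1,632.98 + $2,236.97 = $3,869.95
Ending inventory (cost pool remaining) = $8,836.05

COGS = $3,869.95; ending inventory = $8,836.05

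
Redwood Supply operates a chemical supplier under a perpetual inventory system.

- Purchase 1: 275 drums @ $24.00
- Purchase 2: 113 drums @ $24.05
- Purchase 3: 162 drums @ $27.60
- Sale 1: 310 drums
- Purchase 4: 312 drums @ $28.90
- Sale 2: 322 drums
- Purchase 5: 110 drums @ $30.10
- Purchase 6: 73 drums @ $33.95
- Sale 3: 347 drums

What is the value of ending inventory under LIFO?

Sale 1 (310) [LIFO — newest first]: 162 @ $27.60 + 113 @ $24.05 + 35 @ $24.00 = $8,028.85
Sale 2 (322) [LIFO — newest first]: 312 @ $28.90 + 10 @ $24.00 = $9,256.80
Sale 3 (347) [LIFO — newest first]: 73 @ $33.95 + 110 @ $30.10 + 164 @ $24.00 = $9,725.35
Total COGS = $8,028.85 + $9,256.80 + $9,725.35 = $27,011.00
Ending inventory: 66 @ $24.00 = $1,584.00

Ending inventory = $1,584.00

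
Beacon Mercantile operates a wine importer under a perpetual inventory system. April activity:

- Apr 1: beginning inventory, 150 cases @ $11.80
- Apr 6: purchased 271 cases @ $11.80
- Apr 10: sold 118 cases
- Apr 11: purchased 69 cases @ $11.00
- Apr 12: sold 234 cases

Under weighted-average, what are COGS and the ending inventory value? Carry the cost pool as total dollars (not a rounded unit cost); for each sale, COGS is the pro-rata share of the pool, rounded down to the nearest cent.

After Apr 1: 150 on hand, pool $1,770.00 (≈ $11.8000 each)
After Apr 6: 421 on hand, pool $4,967.80 (≈ $11.8000 each)
Apr 10, sell 118: 118/421 × $4,967.80 → $1,392.40
After Apr 11: 372 on hand, pool $4,334.40 (≈ $11.6516 each)
Apr 12, sell 234: 234/372 × $4,334.40 → $2,726.47
Total COGS = $1,392.40 + $2,726.47 = $4,118.87
Ending inventory (cost pool remaining) = $1,607.93
Check: goods available $5,726.80 = COGS $4,118.87 + ending $1,607.93

COGS = $4,118.87; ending inventory = $1,607.93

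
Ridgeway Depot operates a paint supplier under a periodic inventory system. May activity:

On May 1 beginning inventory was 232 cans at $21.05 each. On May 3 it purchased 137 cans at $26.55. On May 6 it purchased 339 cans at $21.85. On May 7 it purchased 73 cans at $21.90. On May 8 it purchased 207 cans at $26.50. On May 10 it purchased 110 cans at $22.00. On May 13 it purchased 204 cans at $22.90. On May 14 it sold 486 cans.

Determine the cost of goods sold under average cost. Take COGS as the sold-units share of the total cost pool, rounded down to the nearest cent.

COGS = $11,236.93

May 14, sell 486: 486/1302 × $30,103.90 → $11,236.93
Ending inventory (cost pool remaining) = $18,866.97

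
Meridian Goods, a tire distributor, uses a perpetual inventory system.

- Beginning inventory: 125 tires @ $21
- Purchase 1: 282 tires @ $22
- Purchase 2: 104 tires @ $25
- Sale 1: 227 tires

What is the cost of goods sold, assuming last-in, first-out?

COGS = $5,306

Sale 1 (227) [LIFO — newest first]: 104 @ $25 + 123 @ $22 = $5,306
Ending inventory: 125 @ $21 + 159 @ $22 = $6,123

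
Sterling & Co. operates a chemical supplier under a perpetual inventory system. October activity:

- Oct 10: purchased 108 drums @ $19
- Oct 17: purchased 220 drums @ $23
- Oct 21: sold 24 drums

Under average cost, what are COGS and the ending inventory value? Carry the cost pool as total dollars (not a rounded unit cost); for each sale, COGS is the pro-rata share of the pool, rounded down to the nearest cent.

COGS = $520.39; ending inventory = $6,591.61

After Oct 10: 108 on hand, pool $2,052.00 (≈ $19.0000 each)
After Oct 17: 328 on hand, pool $7,112.00 (≈ $21.6829 each)
Oct 21, sell 24: 24/328 × $7,112.00 → $520.39
Ending inventory (cost pool remaining) = $6,591.61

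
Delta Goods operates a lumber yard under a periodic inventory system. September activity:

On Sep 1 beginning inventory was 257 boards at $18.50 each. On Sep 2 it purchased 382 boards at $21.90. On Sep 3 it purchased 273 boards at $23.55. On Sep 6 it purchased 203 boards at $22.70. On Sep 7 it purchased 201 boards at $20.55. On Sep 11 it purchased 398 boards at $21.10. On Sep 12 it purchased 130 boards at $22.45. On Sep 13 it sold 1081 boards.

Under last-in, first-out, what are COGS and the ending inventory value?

COGS = $23,563.90; ending inventory = $16,040.50

Sep 13, 1081 sold [LIFO — newest first]: 130 @ $22.45 + 398 @ $21.10 + 201 @ $20.55 + 203 @ $22.70 + 149 @ $23.55 = $23,563.90
Ending inventory: 257 @ $18.50 + 382 @ $21.90 + 124 @ $23.55 = $16,040.50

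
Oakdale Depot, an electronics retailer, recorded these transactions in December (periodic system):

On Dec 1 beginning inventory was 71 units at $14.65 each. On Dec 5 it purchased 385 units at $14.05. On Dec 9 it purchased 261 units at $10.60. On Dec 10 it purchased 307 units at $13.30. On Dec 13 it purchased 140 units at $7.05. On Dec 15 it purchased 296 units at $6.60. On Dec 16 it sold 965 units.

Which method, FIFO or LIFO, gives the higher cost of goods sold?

FIFO COGS: 71 @ $14.65 + 385 @ $14.05 + 261 @ $10.60 + 248 @ $13.30 = $12,514.40
LIFO COGS: 296 @ $6.60 + 140 @ $7.05 + 307 @ $13.30 + 222 @ $10.60 = $9,376.90

FIFO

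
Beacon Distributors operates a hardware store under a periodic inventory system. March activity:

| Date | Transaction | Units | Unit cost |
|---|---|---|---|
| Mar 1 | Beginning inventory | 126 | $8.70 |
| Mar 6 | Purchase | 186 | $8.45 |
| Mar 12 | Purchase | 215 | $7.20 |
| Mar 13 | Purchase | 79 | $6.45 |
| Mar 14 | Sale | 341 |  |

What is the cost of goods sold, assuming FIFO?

COGS = $2,876.70

Mar 14, 341 sold [FIFO — oldest first]: 126 @ $8.70 + 186 @ $8.45 + 29 @ $7.20 = $2,876.70
Ending inventory: 186 @ $7.20 + 79 @ $6.45 = $1,848.75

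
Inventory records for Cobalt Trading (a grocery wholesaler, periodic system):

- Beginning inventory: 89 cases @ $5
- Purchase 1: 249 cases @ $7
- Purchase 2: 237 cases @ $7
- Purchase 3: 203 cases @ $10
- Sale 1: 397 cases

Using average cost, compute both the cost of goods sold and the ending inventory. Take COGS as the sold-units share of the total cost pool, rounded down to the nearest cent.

Sale 1, sell 397: 397/778 × $5,877.00 → $2,998.93
Ending inventory (cost pool remaining) = $2,878.07
Check: goods available $5,877.00 = COGS $2,998.93 + ending $2,878.07

COGS = $2,998.93; ending inventory = $2,878.07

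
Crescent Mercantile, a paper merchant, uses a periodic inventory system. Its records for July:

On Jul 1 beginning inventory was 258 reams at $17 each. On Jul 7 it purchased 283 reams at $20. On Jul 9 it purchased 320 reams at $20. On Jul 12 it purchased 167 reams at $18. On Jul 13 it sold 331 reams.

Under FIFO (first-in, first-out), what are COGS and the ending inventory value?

Jul 13, 331 sold [FIFO — oldest first]: 258 @ $17 + 73 @ $20 = $5,846
Ending inventory: 210 @ $20 + 320 @ $20 + 167 @ $18 = $13,606
Check: goods available $19,452 = COGS $5,846 + ending $13,606

COGS = $5,846; ending inventory = $13,606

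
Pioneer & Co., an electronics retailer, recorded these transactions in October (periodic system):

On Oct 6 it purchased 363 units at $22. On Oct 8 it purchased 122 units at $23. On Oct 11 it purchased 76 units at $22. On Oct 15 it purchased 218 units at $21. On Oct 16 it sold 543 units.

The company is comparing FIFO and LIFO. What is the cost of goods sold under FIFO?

COGS = $12,068

FIFO COGS: 363 @ $22 + 122 @ $23 + 58 @ $22 = $12,068
LIFO COGS: 218 @ $21 + 76 @ $22 + 122 @ $23 + 127 @ $22 = $11,850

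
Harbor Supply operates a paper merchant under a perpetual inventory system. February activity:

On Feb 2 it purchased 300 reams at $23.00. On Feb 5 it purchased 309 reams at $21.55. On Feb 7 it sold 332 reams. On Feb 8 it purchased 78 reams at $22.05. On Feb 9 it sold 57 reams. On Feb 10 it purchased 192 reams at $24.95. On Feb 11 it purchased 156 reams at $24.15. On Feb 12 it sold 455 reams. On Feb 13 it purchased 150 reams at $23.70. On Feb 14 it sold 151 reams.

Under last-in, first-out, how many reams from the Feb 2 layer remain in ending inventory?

Feb 7, 332 sold [LIFO — newest first]: 309 @ $21.55 + 23 @ $23.00 = $7,187.95
Feb 9, 57 sold [LIFO — newest first]: 57 @ $22.05 = $1,256.85
Feb 12, 455 sold [LIFO — newest first]: 156 @ $24.15 + 192 @ $24.95 + 21 @ $22.05 + 86 @ $23.00 = $10,998.85
Feb 14, 151 sold [LIFO — newest first]: 150 @ $23.70 + 1 @ $23.00 = $3,578.00
Total COGS = $7,187.95 + $1,256.85 + $10,998.85 + $3,578.00 = $23,021.65
Ending inventory: 190 @ $23.00 = $4,370.00

190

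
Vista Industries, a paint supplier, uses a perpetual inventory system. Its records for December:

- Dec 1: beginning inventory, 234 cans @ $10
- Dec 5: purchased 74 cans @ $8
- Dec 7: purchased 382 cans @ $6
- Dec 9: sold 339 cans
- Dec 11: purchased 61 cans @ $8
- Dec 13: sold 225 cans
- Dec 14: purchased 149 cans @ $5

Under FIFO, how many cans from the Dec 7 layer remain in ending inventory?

126

Dec 9, 339 sold [FIFO — oldest first]: 234 @ $10 + 74 @ $8 + 31 @ $6 = $3,118
Dec 13, 225 sold [FIFO — oldest first]: 225 @ $6 = $1,350
Total COGS = $3,118 + $1,350 = $4,468
Ending inventory: 126 @ $6 + 61 @ $8 + 149 @ $5 = $1,989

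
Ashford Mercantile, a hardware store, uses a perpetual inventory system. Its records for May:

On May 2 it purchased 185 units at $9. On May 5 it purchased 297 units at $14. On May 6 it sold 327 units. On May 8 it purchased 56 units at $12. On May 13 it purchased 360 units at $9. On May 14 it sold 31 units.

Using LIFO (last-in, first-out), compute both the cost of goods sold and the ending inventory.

COGS = $4,707; ending inventory = $5,028

May 6, 327 sold [LIFO — newest first]: 297 @ $14 + 30 @ $9 = $4,428
May 14, 31 sold [LIFO — newest first]: 31 @ $9 = $279
Total COGS = $4,428 + $279 = $4,707
Ending inventory: 155 @ $9 + 56 @ $12 + 329 @ $9 = $5,028
Check: goods available $9,735 = COGS $4,707 + ending $5,028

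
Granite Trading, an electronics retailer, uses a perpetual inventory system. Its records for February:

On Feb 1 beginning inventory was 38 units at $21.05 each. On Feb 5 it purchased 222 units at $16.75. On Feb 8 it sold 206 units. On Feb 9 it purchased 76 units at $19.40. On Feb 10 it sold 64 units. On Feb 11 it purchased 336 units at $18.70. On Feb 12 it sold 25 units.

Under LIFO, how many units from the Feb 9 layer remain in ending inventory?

Feb 8, 206 sold [LIFO — newest first]: 206 @ $16.75 = $3,450.50
Feb 10, 64 sold [LIFO — newest first]: 64 @ $19.40 = $1,241.60
Feb 12, 25 sold [LIFO — newest first]: 25 @ $18.70 = $467.50
Total COGS = $3,450.50 + $1,241.60 + $467.50 = $5,159.60
Ending inventory: 38 @ $21.05 + 16 @ $16.75 + 12 @ $19.40 + 311 @ $18.70 = $7,116.40

12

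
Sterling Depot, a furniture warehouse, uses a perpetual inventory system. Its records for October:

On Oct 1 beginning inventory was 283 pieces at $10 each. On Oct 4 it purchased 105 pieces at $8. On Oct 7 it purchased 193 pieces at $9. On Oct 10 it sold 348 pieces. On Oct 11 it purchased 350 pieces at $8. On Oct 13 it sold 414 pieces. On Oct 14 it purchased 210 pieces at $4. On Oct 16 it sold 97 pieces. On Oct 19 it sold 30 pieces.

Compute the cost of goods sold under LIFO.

Oct 10, 348 sold [LIFO — newest first]: 193 @ $9 + 105 @ $8 + 50 @ $10 = $3,077
Oct 13, 414 sold [LIFO — newest first]: 350 @ $8 + 64 @ $10 = $3,440
Oct 16, 97 sold [LIFO — newest first]: 97 @ $4 = $388
Oct 19, 30 sold [LIFO — newest first]: 30 @ $4 = $120
Total COGS = $3,077 + $3,440 + $388 + $120 = $7,025
Ending inventory: 169 @ $10 + 83 @ $4 = $2,022
Check: goods available $9,047 = COGS $7,025 + ending $2,022

COGS = $7,025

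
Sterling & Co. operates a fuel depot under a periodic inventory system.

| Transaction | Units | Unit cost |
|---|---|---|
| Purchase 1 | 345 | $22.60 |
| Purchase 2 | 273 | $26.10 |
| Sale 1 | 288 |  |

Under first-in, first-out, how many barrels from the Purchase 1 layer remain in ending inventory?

Sale 1 (288) [FIFO — oldest first]: 288 @ $22.60 = $6,508.80
Ending inventory: 57 @ $22.60 + 273 @ $26.10 = $8,413.50

57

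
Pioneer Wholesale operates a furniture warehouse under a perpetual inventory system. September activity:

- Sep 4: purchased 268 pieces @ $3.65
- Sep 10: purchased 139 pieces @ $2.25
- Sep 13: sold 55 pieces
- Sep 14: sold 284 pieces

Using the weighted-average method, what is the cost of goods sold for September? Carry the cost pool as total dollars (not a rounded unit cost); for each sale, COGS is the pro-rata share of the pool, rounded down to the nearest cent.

COGS = $1,075.26

After Sep 4: 268 on hand, pool $978.20 (≈ $3.6500 each)
After Sep 10: 407 on hand, pool $1,290.95 (≈ $3.1719 each)
Sep 13, sell 55: 55/407 × $1,290.95 → $174.45
Sep 14, sell 284: 284/352 × $1,116.50 → $900.81
Total COGS = $174.45 + $900.81 = $1,075.26
Ending inventory (cost pool remaining) = $215.69
Check: goods available $1,290.95 = COGS $1,075.26 + ending $215.69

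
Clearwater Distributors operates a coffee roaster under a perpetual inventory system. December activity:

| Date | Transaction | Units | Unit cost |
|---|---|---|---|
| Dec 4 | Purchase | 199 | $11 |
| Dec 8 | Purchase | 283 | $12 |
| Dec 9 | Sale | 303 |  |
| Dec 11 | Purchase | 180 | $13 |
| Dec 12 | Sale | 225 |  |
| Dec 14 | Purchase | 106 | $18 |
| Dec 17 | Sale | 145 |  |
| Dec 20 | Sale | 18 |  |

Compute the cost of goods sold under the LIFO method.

COGS = $8,986

Dec 9, 303 sold [LIFO — newest first]: 283 @ $12 + 20 @ $11 = $3,616
Dec 12, 225 sold [LIFO — newest first]: 180 @ $13 + 45 @ $11 = $2,835
Dec 17, 145 sold [LIFO — newest first]: 106 @ $18 + 39 @ $11 = $2,337
Dec 20, 18 sold [LIFO — newest first]: 18 @ $11 = $198
Total COGS = $3,616 + $2,835 + $2,337 + $198 = $8,986
Ending inventory: 77 @ $11 = $847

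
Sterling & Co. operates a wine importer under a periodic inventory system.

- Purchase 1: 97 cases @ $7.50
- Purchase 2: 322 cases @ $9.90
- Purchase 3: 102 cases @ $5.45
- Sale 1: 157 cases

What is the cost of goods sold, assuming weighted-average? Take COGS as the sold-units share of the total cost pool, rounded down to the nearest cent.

Sale 1, sell 157: 157/521 × $4,471.20 → $1,347.36
Ending inventory (cost pool remaining) = $3,123.84

COGS = $1,347.36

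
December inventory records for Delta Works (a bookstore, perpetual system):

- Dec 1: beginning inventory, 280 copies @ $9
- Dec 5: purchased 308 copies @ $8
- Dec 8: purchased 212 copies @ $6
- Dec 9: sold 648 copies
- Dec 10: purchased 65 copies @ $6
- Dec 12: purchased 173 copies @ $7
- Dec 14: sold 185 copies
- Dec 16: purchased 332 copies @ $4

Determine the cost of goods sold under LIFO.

Dec 9, 648 sold [LIFO — newest first]: 212 @ $6 + 308 @ $8 + 128 @ $9 = $4,888
Dec 14, 185 sold [LIFO — newest first]: 173 @ $7 + 12 @ $6 = $1,283
Total COGS = $4,888 + $1,283 = $6,171
Ending inventory: 152 @ $9 + 53 @ $6 + 332 @ $4 = $3,014

COGS = $6,171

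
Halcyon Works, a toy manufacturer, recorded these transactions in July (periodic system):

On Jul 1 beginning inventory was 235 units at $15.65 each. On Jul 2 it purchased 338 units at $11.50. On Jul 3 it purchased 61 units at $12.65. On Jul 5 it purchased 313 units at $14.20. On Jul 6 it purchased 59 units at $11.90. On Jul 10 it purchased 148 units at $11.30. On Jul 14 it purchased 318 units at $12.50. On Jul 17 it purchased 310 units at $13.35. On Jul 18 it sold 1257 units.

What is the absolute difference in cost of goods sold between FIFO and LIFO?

FIFO COGS: 235 @ $15.65 + 338 @ $11.50 + 61 @ $12.65 + 313 @ $14.20 + 59 @ $11.90 + 148 @ $11.30 + 103 @ $12.50 = $16,443.00
LIFO COGS: 310 @ $13.35 + 318 @ $12.50 + 148 @ $11.30 + 59 @ $11.90 + 313 @ $14.20 + 61 @ $12.65 + 48 @ $11.50 = $16,256.25
Difference = |$16,443.00 − $16,256.25| = $186.75

$186.75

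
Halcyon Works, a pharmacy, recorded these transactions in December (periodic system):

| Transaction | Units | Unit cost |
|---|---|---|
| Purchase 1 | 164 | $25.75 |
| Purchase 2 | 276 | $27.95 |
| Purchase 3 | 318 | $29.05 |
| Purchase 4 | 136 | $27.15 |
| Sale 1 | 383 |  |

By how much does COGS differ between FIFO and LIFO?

$523.70

FIFO COGS: 164 @ $25.75 + 219 @ $27.95 = $10,344.05
LIFO COGS: 136 @ $27.15 + 247 @ $29.05 = $10,867.75
Difference = |$10,344.05 − $10,867.75| = $523.70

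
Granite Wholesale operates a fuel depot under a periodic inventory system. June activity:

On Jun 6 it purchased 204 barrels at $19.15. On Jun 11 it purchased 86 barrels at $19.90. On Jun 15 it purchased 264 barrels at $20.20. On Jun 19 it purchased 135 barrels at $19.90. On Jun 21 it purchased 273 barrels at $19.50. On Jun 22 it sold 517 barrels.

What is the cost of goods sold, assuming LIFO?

Jun 22, 517 sold [LIFO — newest first]: 273 @ $19.50 + 135 @ $19.90 + 109 @ $20.20 = $10,211.80
Ending inventory: 204 @ $19.15 + 86 @ $19.90 + 155 @ $20.20 = $8,749.00

COGS = $10,211.80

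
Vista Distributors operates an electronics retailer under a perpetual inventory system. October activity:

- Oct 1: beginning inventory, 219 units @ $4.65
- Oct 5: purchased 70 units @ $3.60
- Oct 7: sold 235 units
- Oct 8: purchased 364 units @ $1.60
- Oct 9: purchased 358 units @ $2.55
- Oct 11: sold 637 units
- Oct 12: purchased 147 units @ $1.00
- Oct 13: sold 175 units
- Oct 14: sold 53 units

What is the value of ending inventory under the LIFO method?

Ending inventory = $257.50

Oct 7, 235 sold [LIFO — newest first]: 70 @ $3.60 + 165 @ $4.65 = $1,019.25
Oct 11, 637 sold [LIFO — newest first]: 358 @ $2.55 + 279 @ $1.60 = $1,359.30
Oct 13, 175 sold [LIFO — newest first]: 147 @ $1.00 + 28 @ $1.60 = $191.80
Oct 14, 53 sold [LIFO — newest first]: 53 @ $1.60 = $84.80
Total COGS = $1,019.25 + $1,359.30 + $191.80 + $84.80 = $2,655.15
Ending inventory: 54 @ $4.65 + 4 @ $1.60 = $257.50
Check: goods available $2,912.65 = COGS $2,655.15 + ending $257.50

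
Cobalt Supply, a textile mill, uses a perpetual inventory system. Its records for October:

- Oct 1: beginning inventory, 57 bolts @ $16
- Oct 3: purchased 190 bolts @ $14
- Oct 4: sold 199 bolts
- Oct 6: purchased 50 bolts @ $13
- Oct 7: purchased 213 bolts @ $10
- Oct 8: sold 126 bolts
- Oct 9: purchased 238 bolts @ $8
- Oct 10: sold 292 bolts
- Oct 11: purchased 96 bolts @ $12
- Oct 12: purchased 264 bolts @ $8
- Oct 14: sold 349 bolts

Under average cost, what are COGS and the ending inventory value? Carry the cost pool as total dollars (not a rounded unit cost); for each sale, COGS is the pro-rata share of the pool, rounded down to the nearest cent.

COGS = $10,220.40; ending inventory = $1,299.60

After Oct 1: 57 on hand, pool $912.00 (≈ $16.0000 each)
After Oct 3: 247 on hand, pool $3,572.00 (≈ $14.4615 each)
Oct 4, sell 199: 199/247 × $3,572.00 → $2,877.84
After Oct 6: 98 on hand, pool $1,344.16 (≈ $13.7159 each)
After Oct 7: 311 on hand, pool $3,474.16 (≈ $11.1709 each)
Oct 8, sell 126: 126/311 × $3,474.16 → $1,407.53
After Oct 9: 423 on hand, pool $3,970.63 (≈ $9.3868 each)
Oct 10, sell 292: 292/423 × $3,970.63 → $2,740.95
After Oct 11: 227 on hand, pool $2,381.68 (≈ $10.4920 each)
After Oct 12: 491 on hand, pool $4,493.68 (≈ $9.1521 each)
Oct 14, sell 349: 349/491 × $4,493.68 → $3,194.08
Total COGS = $2,877.84 + $1,407.53 + $2,740.95 + $3,194.08 = $10,220.40
Ending inventory (cost pool remaining) = $1,299.60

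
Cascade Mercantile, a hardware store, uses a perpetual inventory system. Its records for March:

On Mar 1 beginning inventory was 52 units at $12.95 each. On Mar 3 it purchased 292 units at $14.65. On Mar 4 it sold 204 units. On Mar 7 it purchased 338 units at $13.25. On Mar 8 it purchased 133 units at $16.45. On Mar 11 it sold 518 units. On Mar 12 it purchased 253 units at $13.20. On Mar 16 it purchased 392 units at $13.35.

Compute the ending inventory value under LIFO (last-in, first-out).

Ending inventory = $9,846.85

Mar 4, 204 sold [LIFO — newest first]: 204 @ $14.65 = $2,988.60
Mar 11, 518 sold [LIFO — newest first]: 133 @ $16.45 + 338 @ $13.25 + 47 @ $14.65 = $7,354.90
Total COGS = $2,988.60 + $7,354.90 = $10,343.50
Ending inventory: 52 @ $12.95 + 41 @ $14.65 + 253 @ $13.20 + 392 @ $13.35 = $9,846.85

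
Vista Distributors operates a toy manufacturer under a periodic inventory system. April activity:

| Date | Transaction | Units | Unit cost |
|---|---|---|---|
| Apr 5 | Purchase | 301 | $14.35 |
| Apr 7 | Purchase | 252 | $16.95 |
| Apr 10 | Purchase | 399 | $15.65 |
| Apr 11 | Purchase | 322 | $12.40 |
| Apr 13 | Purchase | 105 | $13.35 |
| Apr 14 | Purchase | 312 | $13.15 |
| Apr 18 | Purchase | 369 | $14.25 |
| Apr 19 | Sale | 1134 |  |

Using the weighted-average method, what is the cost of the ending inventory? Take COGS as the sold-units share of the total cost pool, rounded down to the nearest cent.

Ending inventory = $13,301.46

Apr 19, sell 1134: 1134/2060 × $29,590.70 → $16,289.24
Ending inventory (cost pool remaining) = $13,301.46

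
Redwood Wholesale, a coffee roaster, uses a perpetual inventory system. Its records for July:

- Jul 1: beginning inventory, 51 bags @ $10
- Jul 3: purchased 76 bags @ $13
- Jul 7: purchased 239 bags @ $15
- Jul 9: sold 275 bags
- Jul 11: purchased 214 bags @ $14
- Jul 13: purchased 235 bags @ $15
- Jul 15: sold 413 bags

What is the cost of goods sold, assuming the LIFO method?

COGS = $10,070

Jul 9, 275 sold [LIFO — newest first]: 239 @ $15 + 36 @ $13 = $4,053
Jul 15, 413 sold [LIFO — newest first]: 235 @ $15 + 178 @ $14 = $6,017
Total COGS = $4,053 + $6,017 = $10,070
Ending inventory: 51 @ $10 + 40 @ $13 + 36 @ $14 = $1,534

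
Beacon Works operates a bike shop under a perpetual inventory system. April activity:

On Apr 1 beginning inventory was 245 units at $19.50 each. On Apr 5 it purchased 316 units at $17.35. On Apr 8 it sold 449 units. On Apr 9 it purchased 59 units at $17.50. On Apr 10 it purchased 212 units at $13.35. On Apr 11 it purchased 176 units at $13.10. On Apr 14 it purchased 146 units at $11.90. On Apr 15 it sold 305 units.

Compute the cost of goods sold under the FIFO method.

Apr 8, 449 sold [FIFO — oldest first]: 245 @ $19.50 + 204 @ $17.35 = $8,316.90
Apr 15, 305 sold [FIFO — oldest first]: 112 @ $17.35 + 59 @ $17.50 + 134 @ $13.35 = $4,764.60
Total COGS = $8,316.90 + $4,764.60 = $13,081.50
Ending inventory: 78 @ $13.35 + 176 @ $13.10 + 146 @ $11.90 = $5,084.30
Check: goods available $18,165.80 = COGS $13,081.50 + ending $5,084.30

COGS = $13,081.50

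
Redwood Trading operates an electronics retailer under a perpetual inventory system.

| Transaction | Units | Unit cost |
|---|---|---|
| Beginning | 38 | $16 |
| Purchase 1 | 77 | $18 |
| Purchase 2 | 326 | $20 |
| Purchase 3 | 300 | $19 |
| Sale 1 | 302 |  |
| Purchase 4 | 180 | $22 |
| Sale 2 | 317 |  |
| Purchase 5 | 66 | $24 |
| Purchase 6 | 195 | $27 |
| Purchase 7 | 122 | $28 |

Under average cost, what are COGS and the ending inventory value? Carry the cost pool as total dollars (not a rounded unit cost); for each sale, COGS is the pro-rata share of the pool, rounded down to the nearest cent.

After Beginning: 38 on hand, pool $608.00 (≈ $16.0000 each)
After Purchase 1: 115 on hand, pool $1,994.00 (≈ $17.3391 each)
After Purchase 2: 441 on hand, pool $8,514.00 (≈ $19.3061 each)
After Purchase 3: 741 on hand, pool $14,214.00 (≈ $19.1822 each)
Sale 1, sell 302: 302/741 × $14,214.00 → $5,793.02
After Purchase 4: 619 on hand, pool $12,380.98 (≈ $20.0016 each)
Sale 2, sell 317: 317/619 × $12,380.98 → $6,340.50
After Purchase 5: 368 on hand, pool $7,624.48 (≈ $20.7187 each)
After Purchase 6: 563 on hand, pool $12,889.48 (≈ $22.8943 each)
After Purchase 7: 685 on hand, pool $16,305.48 (≈ $23.8036 each)
Total COGS = $5,793.02 + $6,340.50 = $12,133.52
Ending inventory (cost pool remaining) = $16,305.48

COGS = $12,133.52; ending inventory = $16,305.48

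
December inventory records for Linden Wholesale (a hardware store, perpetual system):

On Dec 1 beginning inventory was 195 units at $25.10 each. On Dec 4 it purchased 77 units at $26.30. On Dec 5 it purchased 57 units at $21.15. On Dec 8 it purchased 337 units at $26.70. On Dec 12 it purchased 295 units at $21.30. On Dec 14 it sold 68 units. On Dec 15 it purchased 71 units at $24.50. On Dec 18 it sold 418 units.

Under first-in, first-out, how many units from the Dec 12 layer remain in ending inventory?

295

Dec 14, 68 sold [FIFO — oldest first]: 68 @ $25.10 = $1,706.80
Dec 18, 418 sold [FIFO — oldest first]: 127 @ $25.10 + 77 @ $26.30 + 57 @ $21.15 + 157 @ $26.70 = $10,610.25
Total COGS = $1,706.80 + $10,610.25 = $12,317.05
Ending inventory: 180 @ $26.70 + 295 @ $21.30 + 71 @ $24.50 = $12,829.00
Check: goods available $25,146.05 = COGS $12,317.05 + ending $12,829.00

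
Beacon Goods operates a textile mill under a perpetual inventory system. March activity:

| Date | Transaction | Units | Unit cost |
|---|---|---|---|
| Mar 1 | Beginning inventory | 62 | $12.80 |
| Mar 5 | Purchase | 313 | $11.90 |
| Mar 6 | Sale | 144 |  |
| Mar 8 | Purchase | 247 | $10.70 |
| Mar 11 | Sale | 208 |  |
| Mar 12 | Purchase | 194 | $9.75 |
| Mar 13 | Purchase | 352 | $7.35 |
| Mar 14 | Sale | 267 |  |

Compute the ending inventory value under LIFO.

Mar 6, 144 sold [LIFO — newest first]: 144 @ $11.90 = $1,713.60
Mar 11, 208 sold [LIFO — newest first]: 208 @ $10.70 = $2,225.60
Mar 14, 267 sold [LIFO — newest first]: 267 @ $7.35 = $1,962.45
Total COGS = $1,713.60 + $2,225.60 + $1,962.45 = $5,901.65
Ending inventory: 62 @ $12.80 + 169 @ $11.90 + 39 @ $10.70 + 194 @ $9.75 + 85 @ $7.35 = $5,738.25

Ending inventory = $5,738.25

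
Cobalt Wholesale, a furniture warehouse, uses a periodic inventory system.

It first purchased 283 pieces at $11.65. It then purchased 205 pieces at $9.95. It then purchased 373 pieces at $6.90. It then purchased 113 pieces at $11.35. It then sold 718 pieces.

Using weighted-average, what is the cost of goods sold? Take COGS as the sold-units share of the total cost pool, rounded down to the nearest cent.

Sale 1, sell 718: 718/974 × $9,192.95 → $6,776.73
Ending inventory (cost pool remaining) = $2,416.22
Check: goods available $9,192.95 = COGS $6,776.73 + ending $2,416.22

COGS = $6,776.73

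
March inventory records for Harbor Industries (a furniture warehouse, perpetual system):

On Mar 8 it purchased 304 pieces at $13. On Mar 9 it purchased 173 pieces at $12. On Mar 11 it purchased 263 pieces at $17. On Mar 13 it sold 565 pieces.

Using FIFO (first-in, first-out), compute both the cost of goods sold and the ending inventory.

Mar 13, 565 sold [FIFO — oldest first]: 304 @ $13 + 173 @ $12 + 88 @ $17 = $7,524
Ending inventory: 175 @ $17 = $2,975

COGS = $7,524; ending inventory = $2,975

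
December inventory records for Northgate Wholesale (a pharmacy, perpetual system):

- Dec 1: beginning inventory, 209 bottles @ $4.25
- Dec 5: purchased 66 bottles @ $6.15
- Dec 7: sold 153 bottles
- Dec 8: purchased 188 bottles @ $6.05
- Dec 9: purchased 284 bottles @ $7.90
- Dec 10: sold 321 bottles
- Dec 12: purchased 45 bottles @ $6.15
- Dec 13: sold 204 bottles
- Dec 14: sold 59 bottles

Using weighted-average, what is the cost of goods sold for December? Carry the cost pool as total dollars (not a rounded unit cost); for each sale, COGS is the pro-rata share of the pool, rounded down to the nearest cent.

After Dec 1: 209 on hand, pool $888.25 (≈ $4.2500 each)
After Dec 5: 275 on hand, pool $1,294.15 (≈ $4.7060 each)
Dec 7, sell 153: 153/275 × $1,294.15 → $720.01
After Dec 8: 310 on hand, pool $1,711.54 (≈ $5.5211 each)
After Dec 9: 594 on hand, pool $3,955.14 (≈ $6.6585 each)
Dec 10, sell 321: 321/594 × $3,955.14 → $2,137.37
After Dec 12: 318 on hand, pool $2,094.52 (≈ $6.5865 each)
Dec 13, sell 204: 204/318 × $2,094.52 → $1,343.65
Dec 14, sell 59: 59/114 × $750.87 → $388.60
Total COGS = $720.01 + $2,137.37 + $1,343.65 + $388.60 = $4,589.63
Ending inventory (cost pool remaining) = $362.27

COGS = $4,589.63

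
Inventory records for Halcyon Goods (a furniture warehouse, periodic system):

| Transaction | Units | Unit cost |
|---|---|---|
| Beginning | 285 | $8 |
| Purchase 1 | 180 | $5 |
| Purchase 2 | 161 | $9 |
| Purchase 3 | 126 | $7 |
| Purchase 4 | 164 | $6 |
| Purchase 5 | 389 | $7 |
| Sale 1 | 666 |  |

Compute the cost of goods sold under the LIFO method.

COGS = $4,498

Sale 1 (666) [LIFO — newest first]: 389 @ $7 + 164 @ $6 + 113 @ $7 = $4,498
Ending inventory: 285 @ $8 + 180 @ $5 + 161 @ $9 + 13 @ $7 = $4,720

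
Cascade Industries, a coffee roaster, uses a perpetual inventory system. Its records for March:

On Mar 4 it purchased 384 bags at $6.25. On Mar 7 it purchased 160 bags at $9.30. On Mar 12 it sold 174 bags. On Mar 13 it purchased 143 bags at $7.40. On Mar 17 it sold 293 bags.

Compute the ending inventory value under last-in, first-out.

Ending inventory = $1,375.00

Mar 12, 174 sold [LIFO — newest first]: 160 @ $9.30 + 14 @ $6.25 = $1,575.50
Mar 17, 293 sold [LIFO — newest first]: 143 @ $7.40 + 150 @ $6.25 = $1,995.70
Total COGS = $1,575.50 + $1,995.70 = $3,571.20
Ending inventory: 220 @ $6.25 = $1,375.00
Check: goods available $4,946.20 = COGS $3,571.20 + ending $1,375.00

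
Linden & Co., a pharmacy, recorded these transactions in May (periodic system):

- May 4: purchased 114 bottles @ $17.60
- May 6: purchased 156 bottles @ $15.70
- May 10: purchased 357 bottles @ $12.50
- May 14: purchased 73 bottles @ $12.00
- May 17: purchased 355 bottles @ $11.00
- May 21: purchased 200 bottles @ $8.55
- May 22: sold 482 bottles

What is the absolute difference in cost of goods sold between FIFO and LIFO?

FIFO COGS: 114 @ $17.60 + 156 @ $15.70 + 212 @ $12.50 = $7,105.60
LIFO COGS: 200 @ $8.55 + 282 @ $11.00 = $4,812.00
Difference = |$7,105.60 − $4,812.00| = $2,293.60

$2,293.60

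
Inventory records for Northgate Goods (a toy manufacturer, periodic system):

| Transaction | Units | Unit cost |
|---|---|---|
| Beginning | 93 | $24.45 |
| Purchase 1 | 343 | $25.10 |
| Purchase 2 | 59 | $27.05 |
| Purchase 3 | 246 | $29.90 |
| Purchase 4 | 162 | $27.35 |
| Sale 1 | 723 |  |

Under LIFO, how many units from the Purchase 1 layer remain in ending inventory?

87

Sale 1 (723) [LIFO — newest first]: 162 @ $27.35 + 246 @ $29.90 + 59 @ $27.05 + 256 @ $25.10 = $19,807.65
Ending inventory: 93 @ $24.45 + 87 @ $25.10 = $4,457.55
Check: goods available $24,265.20 = COGS $19,807.65 + ending $4,457.55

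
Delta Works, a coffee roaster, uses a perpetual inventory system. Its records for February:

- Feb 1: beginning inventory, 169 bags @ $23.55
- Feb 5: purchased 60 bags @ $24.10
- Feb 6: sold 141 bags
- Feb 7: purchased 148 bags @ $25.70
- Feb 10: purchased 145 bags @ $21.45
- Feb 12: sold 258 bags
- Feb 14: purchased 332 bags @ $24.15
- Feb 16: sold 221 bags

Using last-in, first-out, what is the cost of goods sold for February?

COGS = $14,705.05

Feb 6, 141 sold [LIFO — newest first]: 60 @ $24.10 + 81 @ $23.55 = $3,353.55
Feb 12, 258 sold [LIFO — newest first]: 145 @ $21.45 + 113 @ $25.70 = $6,014.35
Feb 16, 221 sold [LIFO — newest first]: 221 @ $24.15 = $5,337.15
Total COGS = $3,353.55 + $6,014.35 + $5,337.15 = $14,705.05
Ending inventory: 88 @ $23.55 + 35 @ $25.70 + 111 @ $24.15 = $5,652.55
Check: goods available $20,357.60 = COGS $14,705.05 + ending $5,652.55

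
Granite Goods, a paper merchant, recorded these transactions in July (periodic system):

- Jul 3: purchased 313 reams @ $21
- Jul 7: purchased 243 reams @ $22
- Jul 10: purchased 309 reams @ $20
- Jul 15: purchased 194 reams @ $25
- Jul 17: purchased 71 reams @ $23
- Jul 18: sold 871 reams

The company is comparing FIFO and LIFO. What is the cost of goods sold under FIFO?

COGS = $18,249

FIFO COGS: 313 @ $21 + 243 @ $22 + 309 @ $20 + 6 @ $25 = $18,249
LIFO COGS: 71 @ $23 + 194 @ $25 + 309 @ $20 + 243 @ $22 + 54 @ $21 = $19,143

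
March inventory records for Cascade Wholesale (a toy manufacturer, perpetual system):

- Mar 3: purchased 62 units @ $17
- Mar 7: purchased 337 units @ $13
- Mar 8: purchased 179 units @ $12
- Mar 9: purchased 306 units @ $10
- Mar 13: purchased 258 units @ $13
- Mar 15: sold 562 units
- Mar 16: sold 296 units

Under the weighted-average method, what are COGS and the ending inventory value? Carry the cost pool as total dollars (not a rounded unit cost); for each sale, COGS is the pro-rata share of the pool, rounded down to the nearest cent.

COGS = $10,516.13; ending inventory = $3,480.87

After Mar 3: 62 on hand, pool $1,054.00 (≈ $17.0000 each)
After Mar 7: 399 on hand, pool $5,435.00 (≈ $13.6216 each)
After Mar 8: 578 on hand, pool $7,583.00 (≈ $13.1194 each)
After Mar 9: 884 on hand, pool $10,643.00 (≈ $12.0396 each)
After Mar 13: 1142 on hand, pool $13,997.00 (≈ $12.2566 each)
Mar 15, sell 562: 562/1142 × $13,997.00 → $6,888.19
Mar 16, sell 296: 296/580 × $7,108.81 → $3,627.94
Total COGS = $6,888.19 + $3,627.94 = $10,516.13
Ending inventory (cost pool remaining) = $3,480.87
Check: goods available $13,997.00 = COGS $10,516.13 + ending $3,480.87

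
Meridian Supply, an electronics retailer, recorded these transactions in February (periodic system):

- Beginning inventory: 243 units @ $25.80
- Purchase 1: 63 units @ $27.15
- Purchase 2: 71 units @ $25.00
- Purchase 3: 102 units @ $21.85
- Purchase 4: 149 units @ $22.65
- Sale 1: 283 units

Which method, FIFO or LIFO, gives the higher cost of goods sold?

FIFO COGS: 243 @ $25.80 + 40 @ $27.15 = $7,355.40
LIFO COGS: 149 @ $22.65 + 102 @ $21.85 + 32 @ $25.00 = $6,403.55

FIFO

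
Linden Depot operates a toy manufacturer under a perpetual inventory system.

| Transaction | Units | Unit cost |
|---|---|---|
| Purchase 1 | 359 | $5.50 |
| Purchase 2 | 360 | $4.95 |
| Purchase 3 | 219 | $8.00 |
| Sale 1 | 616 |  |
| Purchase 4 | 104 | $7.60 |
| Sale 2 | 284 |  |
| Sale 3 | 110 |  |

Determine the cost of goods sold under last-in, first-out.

COGS = $6,122.90

Sale 1 (616) [LIFO — newest first]: 219 @ $8.00 + 360 @ $4.95 + 37 @ $5.50 = $3,737.50
Sale 2 (284) [LIFO — newest first]: 104 @ $7.60 + 180 @ $5.50 = $1,780.40
Sale 3 (110) [LIFO — newest first]: 110 @ $5.50 = $605.00
Total COGS = $3,737.50 + $1,780.40 + $605.00 = $6,122.90
Ending inventory: 32 @ $5.50 = $176.00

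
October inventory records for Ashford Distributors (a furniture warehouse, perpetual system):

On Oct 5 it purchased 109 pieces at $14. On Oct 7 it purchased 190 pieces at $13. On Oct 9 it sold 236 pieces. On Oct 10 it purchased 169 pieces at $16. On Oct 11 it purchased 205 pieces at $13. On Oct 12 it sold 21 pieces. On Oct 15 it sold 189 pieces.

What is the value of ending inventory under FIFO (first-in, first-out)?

Ending inventory = $3,017

Oct 9, 236 sold [FIFO — oldest first]: 109 @ $14 + 127 @ $13 = $3,177
Oct 12, 21 sold [FIFO — oldest first]: 21 @ $13 = $273
Oct 15, 189 sold [FIFO — oldest first]: 42 @ $13 + 147 @ $16 = $2,898
Total COGS = $3,177 + $273 + $2,898 = $6,348
Ending inventory: 22 @ $16 + 205 @ $13 = $3,017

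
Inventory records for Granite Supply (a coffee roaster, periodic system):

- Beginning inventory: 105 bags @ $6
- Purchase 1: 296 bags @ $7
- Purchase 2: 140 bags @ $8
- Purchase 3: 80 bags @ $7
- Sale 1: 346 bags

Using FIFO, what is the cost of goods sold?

Sale 1 (346) [FIFO — oldest first]: 105 @ $6 + 241 @ $7 = $2,317
Ending inventory: 55 @ $7 + 140 @ $8 + 80 @ $7 = $2,065

COGS = $2,317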